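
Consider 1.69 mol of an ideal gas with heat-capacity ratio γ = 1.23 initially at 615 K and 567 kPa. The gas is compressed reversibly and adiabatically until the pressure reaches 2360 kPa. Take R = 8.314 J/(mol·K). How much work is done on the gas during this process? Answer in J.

11500 J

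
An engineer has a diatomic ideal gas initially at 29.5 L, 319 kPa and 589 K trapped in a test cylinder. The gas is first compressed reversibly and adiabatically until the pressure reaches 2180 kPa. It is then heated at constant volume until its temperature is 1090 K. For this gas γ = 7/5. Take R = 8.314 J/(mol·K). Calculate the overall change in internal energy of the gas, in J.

20000 J

n = P₁V₁/(RT₁) = 319×29.5/(8.314×589) = 1.92 mol.
Step 1 — Adiabatic: T₂/T₁ = (P₂/P₁)^((γ−1)/γ) ⇒ T₂ = 589×(6.83)^0.286 = 1020 K; V₂ = 7.48 L.
ΔU = nCvΔT = 1.92×20.8×(1020−589) = 17200 J.
Q = 0 for an adiabatic process, so W = −ΔU = -17200 J.
State after step 1: P = 2180 kPa, V = 7.48 L, T = 1020 K.
Step 2 — Isochoric: V stays 7.48 L; P/T = const ⇒ T₂ = 1090 K, P₂ = 2330 kPa.
W = 0 (no volume change).
ΔU = nCvΔT = 1.92×20.8×(1090−1020) = 2800 J.
Q = ΔU = 2800 J.
Net over both steps: W = -17200 J, Q = 2800 J, ΔU = 20000 J.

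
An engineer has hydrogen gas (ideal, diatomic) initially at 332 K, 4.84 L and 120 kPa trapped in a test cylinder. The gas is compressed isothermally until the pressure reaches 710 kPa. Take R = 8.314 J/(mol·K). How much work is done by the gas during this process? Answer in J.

-1030 J

n = P₁V₁/(RT₁) = 120×4.84/(8.314×332) = 0.210 mol.
Isothermal: T stays 332 K; PV = const ⇒ V₂ = 0.818 L, P₂ = 710 kPa.
W = nRT ln(V₂/V₁) = 0.210×8.314×332×ln(0.169) = -1030 J.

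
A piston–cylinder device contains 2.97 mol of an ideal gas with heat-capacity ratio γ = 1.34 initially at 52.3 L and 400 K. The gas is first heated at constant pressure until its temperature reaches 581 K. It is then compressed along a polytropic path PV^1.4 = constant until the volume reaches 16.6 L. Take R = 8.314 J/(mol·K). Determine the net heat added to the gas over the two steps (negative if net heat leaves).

22900 J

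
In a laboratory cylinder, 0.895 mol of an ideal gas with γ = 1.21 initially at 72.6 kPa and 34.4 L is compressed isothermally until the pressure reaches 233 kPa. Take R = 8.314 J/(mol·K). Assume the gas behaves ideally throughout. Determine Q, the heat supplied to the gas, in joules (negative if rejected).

-2910 J

T₁ = P₁V₁/(nR) = 72.6×34.4/(0.895×8.314) = 336 K.
Isothermal: T stays 336 K; PV = const ⇒ V₂ = 10.7 L, P₂ = 233 kPa.
ΔU = 0 (ideal gas, T constant).
W = nRT ln(V₂/V₁) = 0.895×8.314×336×ln(0.312) = -2910 J.
Q = ΔU + W = -2910 J.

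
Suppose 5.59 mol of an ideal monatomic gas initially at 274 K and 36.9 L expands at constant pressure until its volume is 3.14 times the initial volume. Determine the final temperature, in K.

860 K

P₁ = nRT₁/V₁ = 5.59×8.314×274/36.9 = 345 kPa.
Isobaric: P stays 345 kPa; V/T = const ⇒ T₂ = 860 K, V₂ = 116 L.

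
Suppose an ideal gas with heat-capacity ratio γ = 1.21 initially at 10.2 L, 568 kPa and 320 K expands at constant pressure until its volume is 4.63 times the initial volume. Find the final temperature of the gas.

1480 K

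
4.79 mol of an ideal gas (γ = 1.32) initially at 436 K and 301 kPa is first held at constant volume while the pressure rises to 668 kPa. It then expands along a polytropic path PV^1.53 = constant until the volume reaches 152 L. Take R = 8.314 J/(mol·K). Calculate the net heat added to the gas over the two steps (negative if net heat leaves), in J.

47000 J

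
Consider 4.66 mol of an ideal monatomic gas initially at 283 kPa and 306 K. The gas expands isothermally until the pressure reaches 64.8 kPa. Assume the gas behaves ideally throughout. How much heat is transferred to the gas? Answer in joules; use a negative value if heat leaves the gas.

17500 J

V₁ = nRT₁/P₁ = 4.66×8.314×306/283 = 41.9 L.
Isothermal: T stays 306 K; PV = const ⇒ V₂ = 183 L, P₂ = 64.8 kPa.
ΔU = 0 (ideal gas, T constant).
W = nRT ln(V₂/V₁) = 4.66×8.314×306×ln(4.37) = 17500 J.
Q = ΔU + W = 17500 J.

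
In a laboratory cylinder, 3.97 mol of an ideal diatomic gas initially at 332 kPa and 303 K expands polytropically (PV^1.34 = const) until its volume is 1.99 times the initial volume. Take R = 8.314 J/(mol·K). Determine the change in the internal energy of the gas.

-5220 J

V₁ = nRT₁/P₁ = 3.97×8.314×303/332 = 30.1 L.
Polytropic n=1.34: T₂ = T₁(V₁/V₂)^(n−1) = 303×(0.503)^0.34 = 240 K; P₂ = P₁(V₁/V₂)^n = 132 kPa.
For an ideal gas ΔU = nCvΔT with Cv = (5/2)R = 20.8 J/(mol·K).
ΔU = 3.97×20.8×(240−303) = -5220 J.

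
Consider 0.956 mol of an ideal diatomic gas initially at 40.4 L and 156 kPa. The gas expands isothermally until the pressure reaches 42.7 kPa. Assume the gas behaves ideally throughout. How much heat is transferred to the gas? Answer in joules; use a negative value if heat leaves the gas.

T₁ = P₁V₁/(nR) = 156×40.4/(0.956×8.314) = 793 K.
Isothermal: T stays 793 K; PV = const ⇒ V₂ = 148 L, P₂ = 42.7 kPa.
ΔU = 0 (ideal gas, T constant).
W = nRT ln(V₂/V₁) = 0.956×8.314×793×ln(3.65) = 8170 J.
Q = ΔU + W = 8170 J.

8170 J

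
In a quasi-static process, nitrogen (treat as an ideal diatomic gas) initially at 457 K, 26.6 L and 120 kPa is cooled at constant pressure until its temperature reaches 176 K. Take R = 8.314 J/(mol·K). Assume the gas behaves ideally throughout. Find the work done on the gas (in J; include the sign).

1960 J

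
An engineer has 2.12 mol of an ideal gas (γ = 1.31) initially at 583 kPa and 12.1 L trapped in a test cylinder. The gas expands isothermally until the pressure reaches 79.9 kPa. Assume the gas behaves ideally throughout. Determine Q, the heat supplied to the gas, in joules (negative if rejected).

14000 J

T₁ = P₁V₁/(nR) = 583×12.1/(2.12×8.314) = 400 K.
Isothermal: T stays 400 K; PV = const ⇒ V₂ = 88.3 L, P₂ = 79.9 kPa.
ΔU = 0 (ideal gas, T constant).
W = nRT ln(V₂/V₁) = 2.12×8.314×400×ln(7.30) = 14000 J.
Q = ΔU + W = 14000 J.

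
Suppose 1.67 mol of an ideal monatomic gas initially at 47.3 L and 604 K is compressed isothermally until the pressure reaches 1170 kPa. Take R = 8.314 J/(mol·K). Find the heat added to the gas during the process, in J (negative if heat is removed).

-15800 J

P₁ = nRT₁/V₁ = 1.67×8.314×604/47.3 = 177 kPa.
Isothermal: T stays 604 K; PV = const ⇒ V₂ = 7.17 L, P₂ = 1170 kPa.
ΔU = 0 (ideal gas, T constant).
W = nRT ln(V₂/V₁) = 1.67×8.314×604×ln(0.152) = -15800 J.
Q = ΔU + W = -15800 J.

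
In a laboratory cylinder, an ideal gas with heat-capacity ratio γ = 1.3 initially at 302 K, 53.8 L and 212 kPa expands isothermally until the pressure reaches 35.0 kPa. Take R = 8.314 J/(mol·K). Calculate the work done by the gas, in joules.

20500 J

n = P₁V₁/(RT₁) = 212×53.8/(8.314×302) = 4.54 mol.
Isothermal: T stays 302 K; PV = const ⇒ V₂ = 326 L, P₂ = 35.0 kPa.
W = nRT ln(V₂/V₁) = 4.54×8.314×302×ln(6.06) = 20500 J.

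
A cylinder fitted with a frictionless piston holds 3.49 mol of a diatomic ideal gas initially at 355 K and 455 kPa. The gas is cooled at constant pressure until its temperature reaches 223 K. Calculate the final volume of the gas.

14.2 L

V₁ = nRT₁/P₁ = 3.49×8.314×355/455 = 22.6 L.
Isobaric: P stays 455 kPa; V/T = const ⇒ T₂ = 223 K, V₂ = 14.2 L.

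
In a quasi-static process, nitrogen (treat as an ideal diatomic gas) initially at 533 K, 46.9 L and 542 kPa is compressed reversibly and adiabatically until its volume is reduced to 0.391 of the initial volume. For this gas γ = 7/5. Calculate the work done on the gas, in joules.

29000 J

n = P₁V₁/(RT₁) = 542×46.9/(8.314×533) = 5.74 mol.
Adiabatic: TV^(γ−1) = const ⇒ T₂ = 533×(2.56)^0.400 = 776 K; PV^γ = const ⇒ P₂ = 2020 kPa.
ΔU = nCvΔT = 5.74×20.8×(776−533) = 29000 J.
Q = 0 for an adiabatic process, so W = −ΔU = -29000 J.
Work done on the gas = −W_by = 29000 J.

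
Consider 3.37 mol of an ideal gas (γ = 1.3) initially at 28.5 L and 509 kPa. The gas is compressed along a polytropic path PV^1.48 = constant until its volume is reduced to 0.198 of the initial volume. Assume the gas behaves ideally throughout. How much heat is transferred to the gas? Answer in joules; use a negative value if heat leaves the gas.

21300 J

T₁ = P₁V₁/(nR) = 509×28.5/(3.37×8.314) = 518 K.
Polytropic n=1.48: T₂ = T₁(V₁/V₂)^(n−1) = 518×(5.05)^0.48 = 1130 K; P₂ = P₁(V₁/V₂)^n = 5590 kPa.
W = (P₁V₁−P₂V₂)/(n−1) = (509×28.5−5590×5.64)/0.48 = -35500 J.
ΔU = nCvΔT = 3.37×27.7×(1130−518) = 56900 J.
Q = ΔU + W = 21300 J.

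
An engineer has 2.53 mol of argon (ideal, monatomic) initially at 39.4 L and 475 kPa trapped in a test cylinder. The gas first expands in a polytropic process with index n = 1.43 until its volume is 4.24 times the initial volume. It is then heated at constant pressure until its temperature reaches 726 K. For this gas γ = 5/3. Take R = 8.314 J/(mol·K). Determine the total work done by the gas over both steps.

T₁ = P₁V₁/(nR) = 475×39.4/(2.53×8.314) = 890 K.
Step 1 — Polytropic n=1.43: T₂ = T₁(V₁/V₂)^(n−1) = 890×(0.236)^0.43 = 478 K; P₂ = P₁(V₁/V₂)^n = 60.2 kPa.
W = (P₁V₁−P₂V₂)/(n−1) = (475×39.4−60.2×167)/0.43 = 20100 J.
ΔU = nCvΔT = 2.53×12.5×(478−890) = -13000 J.
Q = ΔU + W = 7150 J.
State after step 1: P = 60.2 kPa, V = 167 L, T = 478 K.
Step 2 — Isobaric: P stays 60.2 kPa; V/T = const ⇒ T₂ = 726 K, V₂ = 254 L.
W = PΔV = 60.2×(254−167) kPa·L = 5220 J.
ΔU = nCvΔT = 2.53×12.5×(726−478) = 7820 J.
Q = ΔU + W = nCpΔT = 13000 J.
Net over both steps: W = 25400 J, Q = 20200 J, ΔU = -5170 J.

25400 J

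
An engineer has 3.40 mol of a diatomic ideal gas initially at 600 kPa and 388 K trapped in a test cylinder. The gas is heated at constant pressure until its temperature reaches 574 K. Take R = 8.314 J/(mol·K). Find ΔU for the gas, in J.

13100 J

V₁ = nRT₁/P₁ = 3.40×8.314×388/600 = 18.3 L.
Isobaric: P stays 600 kPa; V/T = const ⇒ T₂ = 574 K, V₂ = 27.0 L.
For an ideal gas ΔU = nCvΔT with Cv = (5/2)R = 20.8 J/(mol·K).
ΔU = 3.40×20.8×(574−388) = 13100 J.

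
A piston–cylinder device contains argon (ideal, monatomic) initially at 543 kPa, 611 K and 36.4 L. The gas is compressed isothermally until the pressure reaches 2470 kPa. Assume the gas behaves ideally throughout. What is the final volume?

Isothermal: T stays 611 K; PV = const ⇒ V₂ = 8.00 L, P₂ = 2470 kPa.

8.00 L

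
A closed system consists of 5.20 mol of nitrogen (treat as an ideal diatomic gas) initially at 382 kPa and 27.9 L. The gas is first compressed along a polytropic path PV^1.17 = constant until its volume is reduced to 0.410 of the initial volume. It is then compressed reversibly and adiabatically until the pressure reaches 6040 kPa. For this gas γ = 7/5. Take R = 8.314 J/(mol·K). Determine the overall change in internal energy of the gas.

24000 J

T₁ = P₁V₁/(nR) = 382×27.9/(5.20×8.314) = 247 K.
Step 1 — Polytropic n=1.17: T₂ = T₁(V₁/V₂)^(n−1) = 247×(2.44)^0.17 = 287 K; P₂ = P₁(V₁/V₂)^n = 1080 kPa.
W = (P₁V₁−P₂V₂)/(n−1) = (382×27.9−1080×11.4)/0.17 = -10300 J.
ΔU = nCvΔT = 5.20×20.8×(287−247) = 4360 J.
Q = ΔU + W = -5900 J.
State after step 1: P = 1080 kPa, V = 11.4 L, T = 287 K.
Step 2 — Adiabatic: T₂/T₁ = (P₂/P₁)^((γ−1)/γ) ⇒ T₂ = 287×(5.57)^0.286 = 469 K; V₂ = 3.35 L.
ΔU = nCvΔT = 5.20×20.8×(469−287) = 19600 J.
Q = 0 for an adiabatic process, so W = −ΔU = -19600 J.
Net over both steps: W = -29900 J, Q = -5900 J, ΔU = 24000 J.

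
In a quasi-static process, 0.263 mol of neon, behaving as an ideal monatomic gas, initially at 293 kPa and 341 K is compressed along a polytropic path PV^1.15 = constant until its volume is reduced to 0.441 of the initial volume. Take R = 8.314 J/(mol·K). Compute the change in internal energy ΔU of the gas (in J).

V₁ = nRT₁/P₁ = 0.263×8.314×341/293 = 2.54 L.
Polytropic n=1.15: T₂ = T₁(V₁/V₂)^(n−1) = 341×(2.27)^0.15 = 386 K; P₂ = P₁(V₁/V₂)^n = 751 kPa.
For an ideal gas ΔU = nCvΔT with Cv = (3/2)R = 12.5 J/(mol·K).
ΔU = 0.263×12.5×(386−341) = 146 J.

146 J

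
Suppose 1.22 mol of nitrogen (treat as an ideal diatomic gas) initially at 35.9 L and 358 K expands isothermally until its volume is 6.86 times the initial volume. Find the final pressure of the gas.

P₁ = nRT₁/V₁ = 1.22×8.314×358/35.9 = 101 kPa.
Isothermal: T stays 358 K; PV = const ⇒ V₂ = 246 L, P₂ = 14.7 kPa.

14.7 kPa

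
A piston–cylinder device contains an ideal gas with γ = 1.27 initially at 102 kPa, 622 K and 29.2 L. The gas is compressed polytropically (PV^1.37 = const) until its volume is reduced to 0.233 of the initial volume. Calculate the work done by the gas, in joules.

n = P₁V₁/(RT₁) = 102×29.2/(8.314×622) = 0.576 mol.
Polytropic n=1.37: T₂ = T₁(V₁/V₂)^(n−1) = 622×(4.29)^0.37 = 1070 K; P₂ = P₁(V₁/V₂)^n = 750 kPa.
W = (P₁V₁−P₂V₂)/(n−1) = (102×29.2−750×6.80)/0.37 = -5750 J.

-5750 J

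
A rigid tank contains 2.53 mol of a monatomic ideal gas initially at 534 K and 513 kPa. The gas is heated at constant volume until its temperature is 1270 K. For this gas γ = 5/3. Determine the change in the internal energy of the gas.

V₁ = nRT₁/P₁ = 2.53×8.314×534/513 = 21.9 L.
Isochoric: V stays 21.9 L; P/T = const ⇒ T₂ = 1270 K, P₂ = 1220 kPa.
For an ideal gas ΔU = nCvΔT with Cv = (3/2)R = 12.5 J/(mol·K).
ΔU = 2.53×12.5×(1270−534) = 23200 J.

23200 J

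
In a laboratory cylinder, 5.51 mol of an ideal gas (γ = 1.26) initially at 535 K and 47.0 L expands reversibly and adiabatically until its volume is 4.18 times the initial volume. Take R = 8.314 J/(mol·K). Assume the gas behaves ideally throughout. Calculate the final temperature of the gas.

369 K

P₁ = nRT₁/V₁ = 5.51×8.314×535/47.0 = 521 kPa.
Adiabatic: TV^(γ−1) = const ⇒ T₂ = 535×(0.239)^0.260 = 369 K; PV^γ = const ⇒ P₂ = 86.0 kPa.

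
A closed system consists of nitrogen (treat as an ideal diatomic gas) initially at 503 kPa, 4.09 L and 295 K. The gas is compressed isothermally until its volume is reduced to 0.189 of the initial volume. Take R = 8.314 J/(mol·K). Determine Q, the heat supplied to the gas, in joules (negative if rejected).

n = P₁V₁/(RT₁) = 503×4.09/(8.314×295) = 0.839 mol.
Isothermal: T stays 295 K; PV = const ⇒ V₂ = 0.773 L, P₂ = 2660 kPa.
ΔU = 0 (ideal gas, T constant).
W = nRT ln(V₂/V₁) = 0.839×8.314×295×ln(0.189) = -3430 J.
Q = ΔU + W = -3430 J.

-3430 J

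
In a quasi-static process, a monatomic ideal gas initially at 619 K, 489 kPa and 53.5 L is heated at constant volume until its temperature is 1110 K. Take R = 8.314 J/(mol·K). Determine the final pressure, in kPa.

877 kPa

Isochoric: V stays 53.5 L; P/T = const ⇒ T₂ = 1110 K, P₂ = 877 kPa.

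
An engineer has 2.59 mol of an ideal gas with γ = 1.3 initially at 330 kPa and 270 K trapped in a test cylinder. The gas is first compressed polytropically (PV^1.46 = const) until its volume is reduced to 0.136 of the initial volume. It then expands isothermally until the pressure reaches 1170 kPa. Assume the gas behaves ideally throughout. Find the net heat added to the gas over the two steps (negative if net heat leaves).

34100 J

V₁ = nRT₁/P₁ = 2.59×8.314×270/330 = 17.6 L.
Step 1 — Polytropic n=1.46: T₂ = T₁(V₁/V₂)^(n−1) = 270×(7.35)^0.46 = 676 K; P₂ = P₁(V₁/V₂)^n = 6080 kPa.
W = (P₁V₁−P₂V₂)/(n−1) = (330×17.6−6080×2.40)/0.46 = -19000 J.
ΔU = nCvΔT = 2.59×27.7×(676−270) = 29100 J.
Q = ΔU + W = 10100 J.
State after step 1: P = 6080 kPa, V = 2.40 L, T = 676 K.
Step 2 — Isothermal: T stays 676 K; PV = const ⇒ V₂ = 12.4 L, P₂ = 1170 kPa.
ΔU = 0 (ideal gas, T constant).
W = nRT ln(V₂/V₁) = 2.59×8.314×676×ln(5.19) = 24000 J.
Q = ΔU + W = 24000 J.
Net over both steps: W = 4970 J, Q = 34100 J, ΔU = 29100 J.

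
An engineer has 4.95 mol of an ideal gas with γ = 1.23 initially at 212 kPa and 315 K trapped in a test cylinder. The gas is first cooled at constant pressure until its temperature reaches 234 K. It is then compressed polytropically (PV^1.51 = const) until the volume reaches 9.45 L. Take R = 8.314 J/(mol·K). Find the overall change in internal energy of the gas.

36900 J

V₁ = nRT₁/P₁ = 4.95×8.314×315/212 = 61.1 L.
Step 1 — Isobaric: P stays 212 kPa; V/T = const ⇒ T₂ = 234 K, V₂ = 45.4 L.
W = PΔV = 212×(45.4−61.1) kPa·L = -3330 J.
ΔU = nCvΔT = 4.95×36.1×(234−315) = -14500 J.
Q = ΔU + W = nCpΔT = -17800 J.
State after step 1: P = 212 kPa, V = 45.4 L, T = 234 K.
Step 2 — Polytropic n=1.51: T₂ = T₁(V₁/V₂)^(n−1) = 234×(4.81)^0.51 = 521 K; P₂ = P₁(V₁/V₂)^n = 2270 kPa.
W = (P₁V₁−P₂V₂)/(n−1) = (212×45.4−2270×9.45)/0.51 = -23200 J.
ΔU = nCvΔT = 4.95×36.1×(521−234) = 51400 J.
Q = ΔU + W = 28200 J.
Net over both steps: W = -26500 J, Q = 10400 J, ΔU = 36900 J.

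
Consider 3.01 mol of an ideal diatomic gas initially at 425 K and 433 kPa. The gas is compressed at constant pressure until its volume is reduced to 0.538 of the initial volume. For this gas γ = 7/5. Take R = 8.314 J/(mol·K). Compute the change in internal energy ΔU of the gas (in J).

-12300 J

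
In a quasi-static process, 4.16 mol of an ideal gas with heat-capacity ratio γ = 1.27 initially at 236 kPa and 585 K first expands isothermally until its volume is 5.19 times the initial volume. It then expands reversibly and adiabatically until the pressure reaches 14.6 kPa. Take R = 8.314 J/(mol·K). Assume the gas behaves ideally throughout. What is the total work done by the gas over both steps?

49400 J

V₁ = nRT₁/P₁ = 4.16×8.314×585/236 = 85.7 L.
Step 1 — Isothermal: T stays 585 K; PV = const ⇒ V₂ = 445 L, P₂ = 45.5 kPa.
ΔU = 0 (ideal gas, T constant).
W = nRT ln(V₂/V₁) = 4.16×8.314×585×ln(5.19) = 33300 J.
Q = ΔU + W = 33300 J.
State after step 1: P = 45.5 kPa, V = 445 L, T = 585 K.
Step 2 — Adiabatic: T₂/T₁ = (P₂/P₁)^((γ−1)/γ) ⇒ T₂ = 585×(0.321)^0.213 = 459 K; V₂ = 1090 L.
ΔU = nCvΔT = 4.16×30.8×(459−585) = -16100 J.
Q = 0 for an adiabatic process, so W = −ΔU = 16100 J.
Net over both steps: W = 49400 J, Q = 33300 J, ΔU = -16100 J.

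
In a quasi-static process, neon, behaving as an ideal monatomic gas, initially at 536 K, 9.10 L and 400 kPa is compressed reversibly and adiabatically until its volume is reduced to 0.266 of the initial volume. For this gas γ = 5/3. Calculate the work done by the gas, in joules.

-7740 J

n = P₁V₁/(RT₁) = 400×9.10/(8.314×536) = 0.817 mol.
Adiabatic: TV^(γ−1) = const ⇒ T₂ = 536×(3.76)^0.667 = 1300 K; PV^γ = const ⇒ P₂ = 3640 kPa.
ΔU = nCvΔT = 0.817×12.5×(1300−536) = 7740 J.
Q = 0 for an adiabatic process, so W = −ΔU = -7740 J.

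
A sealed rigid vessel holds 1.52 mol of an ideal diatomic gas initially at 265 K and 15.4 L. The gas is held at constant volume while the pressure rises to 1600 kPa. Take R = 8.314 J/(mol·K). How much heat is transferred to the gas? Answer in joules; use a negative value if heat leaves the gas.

53200 J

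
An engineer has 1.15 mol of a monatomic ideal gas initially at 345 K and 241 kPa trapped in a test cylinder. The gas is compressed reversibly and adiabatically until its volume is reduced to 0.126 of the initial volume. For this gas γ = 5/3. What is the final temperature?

1370 K

V₁ = nRT₁/P₁ = 1.15×8.314×345/241 = 13.7 L.
Adiabatic: TV^(γ−1) = const ⇒ T₂ = 345×(7.94)^0.667 = 1370 K; PV^γ = const ⇒ P₂ = 7610 kPa.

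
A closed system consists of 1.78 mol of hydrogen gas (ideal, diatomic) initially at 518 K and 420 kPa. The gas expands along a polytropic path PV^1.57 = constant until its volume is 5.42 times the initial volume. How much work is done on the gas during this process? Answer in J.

-8320 J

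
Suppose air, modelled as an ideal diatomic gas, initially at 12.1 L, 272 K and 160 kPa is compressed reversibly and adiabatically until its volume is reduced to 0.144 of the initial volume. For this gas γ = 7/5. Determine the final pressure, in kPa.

Adiabatic: TV^(γ−1) = const ⇒ T₂ = 272×(6.94)^0.400 = 591 K; PV^γ = const ⇒ P₂ = 2410 kPa.

2410 kPa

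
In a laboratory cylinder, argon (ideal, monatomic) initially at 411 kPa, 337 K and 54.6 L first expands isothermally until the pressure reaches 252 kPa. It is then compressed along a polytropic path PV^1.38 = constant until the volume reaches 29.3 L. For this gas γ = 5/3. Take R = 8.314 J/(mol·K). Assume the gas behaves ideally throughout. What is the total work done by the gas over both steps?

n = P₁V₁/(RT₁) = 411×54.6/(8.314×337) = 8.01 mol.
Step 1 — Isothermal: T stays 337 K; PV = const ⇒ V₂ = 89.0 L, P₂ = 252 kPa.
ΔU = 0 (ideal gas, T constant).
W = nRT ln(V₂/V₁) = 8.01×8.314×337×ln(1.63) = 11000 J.
Q = ΔU + W = 11000 J.
State after step 1: P = 252 kPa, V = 89.0 L, T = 337 K.
Step 2 — Polytropic n=1.38: T₂ = T₁(V₁/V₂)^(n−1) = 337×(3.04)^0.38 = 514 K; P₂ = P₁(V₁/V₂)^n = 1170 kPa.
W = (P₁V₁−P₂V₂)/(n−1) = (252×89.0−1170×29.3)/0.38 = -31000 J.
ΔU = nCvΔT = 8.01×12.5×(514−337) = 17700 J.
Q = ΔU + W = -13300 J.
Net over both steps: W = -20100 J, Q = -2370 J, ΔU = 17700 J.

-20100 J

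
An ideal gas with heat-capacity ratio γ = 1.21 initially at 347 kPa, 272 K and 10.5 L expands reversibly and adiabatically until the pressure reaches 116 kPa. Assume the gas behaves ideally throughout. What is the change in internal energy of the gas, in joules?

-3000 J

n = P₁V₁/(RT₁) = 347×10.5/(8.314×272) = 1.61 mol.
Adiabatic: T₂/T₁ = (P₂/P₁)^((γ−1)/γ) ⇒ T₂ = 272×(0.334)^0.174 = 225 K; V₂ = 26.0 L.
For an ideal gas ΔU = nCvΔT with Cv = R/(γ−1) = 39.6 J/(mol·K).
ΔU = 1.61×39.6×(225−272) = -3000 J.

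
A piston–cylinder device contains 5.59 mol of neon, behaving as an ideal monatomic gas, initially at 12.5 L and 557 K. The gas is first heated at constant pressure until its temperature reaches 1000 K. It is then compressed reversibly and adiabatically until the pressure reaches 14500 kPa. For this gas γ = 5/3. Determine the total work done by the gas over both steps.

-61500 J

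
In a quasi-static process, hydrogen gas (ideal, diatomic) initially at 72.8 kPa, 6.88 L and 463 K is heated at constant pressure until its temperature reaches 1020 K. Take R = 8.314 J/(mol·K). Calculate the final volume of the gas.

15.2 L

Isobaric: P stays 72.8 kPa; V/T = const ⇒ T₂ = 1020 K, V₂ = 15.2 L.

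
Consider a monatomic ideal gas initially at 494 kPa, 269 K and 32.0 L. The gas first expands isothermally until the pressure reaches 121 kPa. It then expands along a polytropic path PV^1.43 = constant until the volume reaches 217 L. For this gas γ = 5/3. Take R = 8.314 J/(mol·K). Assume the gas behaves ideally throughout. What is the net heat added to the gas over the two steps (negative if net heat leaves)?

n = P₁V₁/(RT₁) = 494×32.0/(8.314×269) = 7.07 mol.
Step 1 — Isothermal: T stays 269 K; PV = const ⇒ V₂ = 131 L, P₂ = 121 kPa.
ΔU = 0 (ideal gas, T constant).
W = nRT ln(V₂/V₁) = 7.07×8.314×269×ln(4.08) = 22200 J.
Q = ΔU + W = 22200 J.
State after step 1: P = 121 kPa, V = 131 L, T = 269 K.
Step 2 — Polytropic n=1.43: T₂ = T₁(V₁/V₂)^(n−1) = 269×(0.602)^0.43 = 216 K; P₂ = P₁(V₁/V₂)^n = 58.6 kPa.
W = (P₁V₁−P₂V₂)/(n−1) = (121×131−58.6×217)/0.43 = 7210 J.
ΔU = nCvΔT = 7.07×12.5×(216−269) = -4650 J.
Q = ΔU + W = 2560 J.
Net over both steps: W = 29400 J, Q = 24800 J, ΔU = -4650 J.

24800 J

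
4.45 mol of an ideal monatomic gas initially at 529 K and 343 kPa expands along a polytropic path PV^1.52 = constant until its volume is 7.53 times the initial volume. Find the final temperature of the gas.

V₁ = nRT₁/P₁ = 4.45×8.314×529/343 = 57.1 L.
Polytropic n=1.52: T₂ = T₁(V₁/V₂)^(n−1) = 529×(0.133)^0.52 = 185 K; P₂ = P₁(V₁/V₂)^n = 15.9 kPa.

185 K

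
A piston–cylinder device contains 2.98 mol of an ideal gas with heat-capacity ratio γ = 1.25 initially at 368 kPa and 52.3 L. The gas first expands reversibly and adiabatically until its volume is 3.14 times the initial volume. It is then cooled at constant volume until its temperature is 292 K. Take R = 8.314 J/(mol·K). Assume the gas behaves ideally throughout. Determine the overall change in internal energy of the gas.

T₁ = P₁V₁/(nR) = 368×52.3/(2.98×8.314) = 777 K.
Step 1 — Adiabatic: TV^(γ−1) = const ⇒ T₂ = 777×(0.318)^0.250 = 584 K; PV^γ = const ⇒ P₂ = 88.0 kPa.
ΔU = nCvΔT = 2.98×33.3×(584−777) = -19200 J.
Q = 0 for an adiabatic process, so W = −ΔU = 19200 J.
State after step 1: P = 88.0 kPa, V = 164 L, T = 584 K.
Step 2 — Isochoric: V stays 164 L; P/T = const ⇒ T₂ = 292 K, P₂ = 44.1 kPa.
W = 0 (no volume change).
ΔU = nCvΔT = 2.98×33.3×(292−584) = -28900 J.
Q = ΔU = -28900 J.
Net over both steps: W = 19200 J, Q = -28900 J, ΔU = -48000 J.

-48000 J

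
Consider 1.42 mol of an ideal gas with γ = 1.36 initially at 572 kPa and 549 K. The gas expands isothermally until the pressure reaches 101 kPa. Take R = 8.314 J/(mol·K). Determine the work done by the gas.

11200 J

V₁ = nRT₁/P₁ = 1.42×8.314×549/572 = 11.3 L.
Isothermal: T stays 549 K; PV = const ⇒ V₂ = 64.2 L, P₂ = 101 kPa.
W = nRT ln(V₂/V₁) = 1.42×8.314×549×ln(5.66) = 11200 J.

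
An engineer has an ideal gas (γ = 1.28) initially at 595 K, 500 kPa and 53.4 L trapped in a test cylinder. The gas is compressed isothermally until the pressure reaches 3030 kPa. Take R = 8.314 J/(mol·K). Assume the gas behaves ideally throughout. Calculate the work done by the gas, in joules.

n = P₁V₁/(RT₁) = 500×53.4/(8.314×595) = 5.40 mol.
Isothermal: T stays 595 K; PV = const ⇒ V₂ = 8.81 L, P₂ = 3030 kPa.
W = nRT ln(V₂/V₁) = 5.40×8.314×595×ln(0.165) = -48100 J.

-48100 J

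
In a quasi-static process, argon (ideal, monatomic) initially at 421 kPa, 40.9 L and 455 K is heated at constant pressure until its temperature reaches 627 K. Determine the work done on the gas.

-6510 J

n = P₁V₁/(RT₁) = 421×40.9/(8.314×455) = 4.55 mol.
Isobaric: P stays 421 kPa; V/T = const ⇒ T₂ = 627 K, V₂ = 56.4 L.
W = PΔV = 421×(56.4−40.9) kPa·L = 6510 J.
Work done on the gas = −W_by = -6510 J.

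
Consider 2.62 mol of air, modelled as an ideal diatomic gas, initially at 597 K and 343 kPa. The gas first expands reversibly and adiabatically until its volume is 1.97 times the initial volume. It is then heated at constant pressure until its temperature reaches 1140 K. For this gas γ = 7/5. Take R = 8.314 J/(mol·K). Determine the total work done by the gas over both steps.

22600 J

V₁ = nRT₁/P₁ = 2.62×8.314×597/343 = 37.9 L.
Step 1 — Adiabatic: TV^(γ−1) = const ⇒ T₂ = 597×(0.508)^0.400 = 455 K; PV^γ = const ⇒ P₂ = 133 kPa.
ΔU = nCvΔT = 2.62×20.8×(455−597) = -7720 J.
Q = 0 for an adiabatic process, so W = −ΔU = 7720 J.
State after step 1: P = 133 kPa, V = 74.7 L, T = 455 K.
Step 2 — Isobaric: P stays 133 kPa; V/T = const ⇒ T₂ = 1140 K, V₂ = 187 L.
W = PΔV = 133×(187−74.7) kPa·L = 14900 J.
ΔU = nCvΔT = 2.62×20.8×(1140−455) = 37300 J.
Q = ΔU + W = nCpΔT = 52200 J.
Net over both steps: W = 22600 J, Q = 52200 J, ΔU = 29600 J.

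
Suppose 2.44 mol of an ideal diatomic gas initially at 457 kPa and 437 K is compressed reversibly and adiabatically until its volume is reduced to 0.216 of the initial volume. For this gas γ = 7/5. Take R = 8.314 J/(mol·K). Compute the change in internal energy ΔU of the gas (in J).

18700 J

V₁ = nRT₁/P₁ = 2.44×8.314×437/457 = 19.4 L.
Adiabatic: TV^(γ−1) = const ⇒ T₂ = 437×(4.63)^0.400 = 807 K; PV^γ = const ⇒ P₂ = 3910 kPa.
For an ideal gas ΔU = nCvΔT with Cv = (5/2)R = 20.8 J/(mol·K).
ΔU = 2.44×20.8×(807−437) = 18700 J.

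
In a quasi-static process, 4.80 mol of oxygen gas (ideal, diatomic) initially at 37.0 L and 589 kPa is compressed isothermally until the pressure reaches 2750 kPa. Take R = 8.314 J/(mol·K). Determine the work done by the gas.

T₁ = P₁V₁/(nR) = 589×37.0/(4.80×8.314) = 546 K.
Isothermal: T stays 546 K; PV = const ⇒ V₂ = 7.92 L, P₂ = 2750 kPa.
W = nRT ln(V₂/V₁) = 4.80×8.314×546×ln(0.214) = -33600 J.

-33600 J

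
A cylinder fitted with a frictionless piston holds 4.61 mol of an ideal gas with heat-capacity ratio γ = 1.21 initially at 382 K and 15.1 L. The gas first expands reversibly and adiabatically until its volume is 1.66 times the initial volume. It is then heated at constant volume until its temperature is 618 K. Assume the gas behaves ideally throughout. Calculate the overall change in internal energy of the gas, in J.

43100 J

P₁ = nRT₁/V₁ = 4.61×8.314×382/15.1 = 970 kPa.
Step 1 — Adiabatic: TV^(γ−1) = const ⇒ T₂ = 382×(0.602)^0.210 = 343 K; PV^γ = const ⇒ P₂ = 525 kPa.
ΔU = nCvΔT = 4.61×39.6×(343−382) = -7040 J.
Q = 0 for an adiabatic process, so W = −ΔU = 7040 J.
State after step 1: P = 525 kPa, V = 25.1 L, T = 343 K.
Step 2 — Isochoric: V stays 25.1 L; P/T = const ⇒ T₂ = 618 K, P₂ = 945 kPa.
W = 0 (no volume change).
ΔU = nCvΔT = 4.61×39.6×(618−343) = 50100 J.
Q = ΔU = 50100 J.
Net over both steps: W = 7040 J, Q = 50100 J, ΔU = 43100 J.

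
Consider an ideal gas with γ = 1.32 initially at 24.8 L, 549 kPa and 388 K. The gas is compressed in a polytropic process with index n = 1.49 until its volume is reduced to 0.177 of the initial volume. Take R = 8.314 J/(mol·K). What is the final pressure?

Polytropic n=1.49: T₂ = T₁(V₁/V₂)^(n−1) = 388×(5.65)^0.49 = 906 K; P₂ = P₁(V₁/V₂)^n = 7250 kPa.

7250 kPa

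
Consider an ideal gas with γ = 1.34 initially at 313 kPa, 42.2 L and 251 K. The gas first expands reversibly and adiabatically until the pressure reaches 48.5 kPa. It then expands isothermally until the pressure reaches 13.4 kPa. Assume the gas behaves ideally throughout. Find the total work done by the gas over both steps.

n = P₁V₁/(RT₁) = 313×42.2/(8.314×251) = 6.33 mol.
Step 1 — Adiabatic: T₂/T₁ = (P₂/P₁)^((γ−1)/γ) ⇒ T₂ = 251×(0.155)^0.254 = 156 K; V₂ = 170 L.
ΔU = nCvΔT = 6.33×24.5×(156−251) = -14600 J.
Q = 0 for an adiabatic process, so W = −ΔU = 14600 J.
State after step 1: P = 48.5 kPa, V = 170 L, T = 156 K.
Step 2 — Isothermal: T stays 156 K; PV = const ⇒ V₂ = 614 L, P₂ = 13.4 kPa.
ΔU = 0 (ideal gas, T constant).
W = nRT ln(V₂/V₁) = 6.33×8.314×156×ln(3.62) = 10600 J.
Q = ΔU + W = 10600 J.
Net over both steps: W = 25200 J, Q = 10600 J, ΔU = -14600 J.

25200 J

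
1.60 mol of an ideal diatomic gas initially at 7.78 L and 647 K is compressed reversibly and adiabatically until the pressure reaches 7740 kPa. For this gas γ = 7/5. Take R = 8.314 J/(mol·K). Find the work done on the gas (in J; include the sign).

P₁ = nRT₁/V₁ = 1.60×8.314×647/7.78 = 1110 kPa.
Adiabatic: T₂/T₁ = (P₂/P₁)^((γ−1)/γ) ⇒ T₂ = 647×(7.00)^0.286 = 1130 K; V₂ = 1.94 L.
ΔU = nCvΔT = 1.60×20.8×(1130−647) = 16000 J.
Q = 0 for an adiabatic process, so W = −ΔU = -16000 J.
Work done on the gas = −W_by = 16000 J.

16000 J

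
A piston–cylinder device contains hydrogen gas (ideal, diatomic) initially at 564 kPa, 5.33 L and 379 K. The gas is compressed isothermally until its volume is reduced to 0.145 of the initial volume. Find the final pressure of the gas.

3890 kPa

Isothermal: T stays 379 K; PV = const ⇒ V₂ = 0.773 L, P₂ = 3890 kPa.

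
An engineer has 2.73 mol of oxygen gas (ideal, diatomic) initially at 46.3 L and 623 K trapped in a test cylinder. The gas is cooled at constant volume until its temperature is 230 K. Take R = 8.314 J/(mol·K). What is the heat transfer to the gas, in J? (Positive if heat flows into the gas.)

P₁ = nRT₁/V₁ = 2.73×8.314×623/46.3 = 305 kPa.
Isochoric: V stays 46.3 L; P/T = const ⇒ T₂ = 230 K, P₂ = 113 kPa.
W = 0 (no volume change).
ΔU = nCvΔT = 2.73×20.8×(230−623) = -22300 J.
Q = ΔU = -22300 J.

-22300 J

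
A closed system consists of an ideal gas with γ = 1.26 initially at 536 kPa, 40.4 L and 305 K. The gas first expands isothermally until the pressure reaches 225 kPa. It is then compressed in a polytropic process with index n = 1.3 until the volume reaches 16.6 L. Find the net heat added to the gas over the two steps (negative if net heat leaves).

26500 J

n = P₁V₁/(RT₁) = 536×40.4/(8.314×305) = 8.54 mol.
Step 1 — Isothermal: T stays 305 K; PV = const ⇒ V₂ = 96.2 L, P₂ = 225 kPa.
ΔU = 0 (ideal gas, T constant).
W = nRT ln(V₂/V₁) = 8.54×8.314×305×ln(2.38) = 18800 J.
Q = ΔU + W = 18800 J.
State after step 1: P = 225 kPa, V = 96.2 L, T = 305 K.
Step 2 — Polytropic n=1.3: T₂ = T₁(V₁/V₂)^(n−1) = 305×(5.80)^0.30 = 517 K; P₂ = P₁(V₁/V₂)^n = 2210 kPa.
W = (P₁V₁−P₂V₂)/(n−1) = (225×96.2−2210×16.6)/0.30 = -50100 J.
ΔU = nCvΔT = 8.54×32.0×(517−305) = 57800 J.
Q = ΔU + W = 7710 J.
Net over both steps: W = -31300 J, Q = 26500 J, ΔU = 57800 J.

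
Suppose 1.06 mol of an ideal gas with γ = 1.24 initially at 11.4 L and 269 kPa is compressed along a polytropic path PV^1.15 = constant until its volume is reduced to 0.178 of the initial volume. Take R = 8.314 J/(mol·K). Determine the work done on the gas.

6040 J

T₁ = P₁V₁/(nR) = 269×11.4/(1.06×8.314) = 348 K.
Polytropic n=1.15: T₂ = T₁(V₁/V₂)^(n−1) = 348×(5.62)^0.15 = 451 K; P₂ = P₁(V₁/V₂)^n = 1960 kPa.
W = (P₁V₁−P₂V₂)/(n−1) = (269×11.4−1960×2.03)/0.15 = -6040 J.
Work done on the gas = −W_by = 6040 J.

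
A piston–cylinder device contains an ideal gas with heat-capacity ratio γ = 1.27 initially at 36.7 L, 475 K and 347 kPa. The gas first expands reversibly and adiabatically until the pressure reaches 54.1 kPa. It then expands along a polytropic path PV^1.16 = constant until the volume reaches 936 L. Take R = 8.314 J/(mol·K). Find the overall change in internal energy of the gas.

n = P₁V₁/(RT₁) = 347×36.7/(8.314×475) = 3.22 mol.
Step 1 — Adiabatic: T₂/T₁ = (P₂/P₁)^((γ−1)/γ) ⇒ T₂ = 475×(0.156)^0.213 = 320 K; V₂ = 159 L.
ΔU = nCvΔT = 3.22×30.8×(320−475) = -15400 J.
Q = 0 for an adiabatic process, so W = −ΔU = 15400 J.
State after step 1: P = 54.1 kPa, V = 159 L, T = 320 K.
Step 2 — Polytropic n=1.16: T₂ = T₁(V₁/V₂)^(n−1) = 320×(0.169)^0.16 = 241 K; P₂ = P₁(V₁/V₂)^n = 6.90 kPa.
W = (P₁V₁−P₂V₂)/(n−1) = (54.1×159−6.90×936)/0.16 = 13300 J.
ΔU = nCvΔT = 3.22×30.8×(241−320) = -7860 J.
Q = ΔU + W = 5400 J.
Net over both steps: W = 28700 J, Q = 5400 J, ΔU = -23300 J.

-23300 J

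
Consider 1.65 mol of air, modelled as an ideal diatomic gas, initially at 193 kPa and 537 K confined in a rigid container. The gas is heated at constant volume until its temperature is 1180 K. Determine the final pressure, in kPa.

424 kPa

V₁ = nRT₁/P₁ = 1.65×8.314×537/193 = 38.2 L.
Isochoric: V stays 38.2 L; P/T = const ⇒ T₂ = 1180 K, P₂ = 424 kPa.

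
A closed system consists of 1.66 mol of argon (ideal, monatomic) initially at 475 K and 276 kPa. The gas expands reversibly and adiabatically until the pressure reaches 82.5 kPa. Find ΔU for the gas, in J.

-3770 J

V₁ = nRT₁/P₁ = 1.66×8.314×475/276 = 23.8 L.
Adiabatic: T₂/T₁ = (P₂/P₁)^((γ−1)/γ) ⇒ T₂ = 475×(0.299)^0.400 = 293 K; V₂ = 49.0 L.
For an ideal gas ΔU = nCvΔT with Cv = (3/2)R = 12.5 J/(mol·K).
ΔU = 1.66×12.5×(293−475) = -3770 J.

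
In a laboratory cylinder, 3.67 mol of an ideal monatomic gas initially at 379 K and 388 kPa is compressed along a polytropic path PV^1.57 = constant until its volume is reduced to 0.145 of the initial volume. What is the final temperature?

1140 K

V₁ = nRT₁/P₁ = 3.67×8.314×379/388 = 29.8 L.
Polytropic n=1.57: T₂ = T₁(V₁/V₂)^(n−1) = 379×(6.90)^0.57 = 1140 K; P₂ = P₁(V₁/V₂)^n = 8040 kPa.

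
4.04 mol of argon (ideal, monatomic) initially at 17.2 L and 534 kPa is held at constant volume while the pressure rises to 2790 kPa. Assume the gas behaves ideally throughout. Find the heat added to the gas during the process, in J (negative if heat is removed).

58200 J

T₁ = P₁V₁/(nR) = 534×17.2/(4.04×8.314) = 273 K.
Isochoric: V stays 17.2 L; P/T = const ⇒ T₂ = 1430 K, P₂ = 2790 kPa.
W = 0 (no volume change).
ΔU = nCvΔT = 4.04×12.5×(1430−273) = 58200 J.
Q = ΔU = 58200 J.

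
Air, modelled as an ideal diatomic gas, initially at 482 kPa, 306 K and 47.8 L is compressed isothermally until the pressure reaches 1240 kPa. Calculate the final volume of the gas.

18.6 L

Isothermal: T stays 306 K; PV = const ⇒ V₂ = 18.6 L, P₂ = 1240 kPa.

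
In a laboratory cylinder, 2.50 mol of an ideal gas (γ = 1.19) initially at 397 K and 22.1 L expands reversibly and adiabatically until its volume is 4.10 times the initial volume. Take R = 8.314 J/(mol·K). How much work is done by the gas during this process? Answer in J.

10200 J

P₁ = nRT₁/V₁ = 2.50×8.314×397/22.1 = 373 kPa.
Adiabatic: TV^(γ−1) = const ⇒ T₂ = 397×(0.244)^0.190 = 304 K; PV^γ = const ⇒ P₂ = 69.7 kPa.
ΔU = nCvΔT = 2.50×43.8×(304−397) = -10200 J.
Q = 0 for an adiabatic process, so W = −ΔU = 10200 J.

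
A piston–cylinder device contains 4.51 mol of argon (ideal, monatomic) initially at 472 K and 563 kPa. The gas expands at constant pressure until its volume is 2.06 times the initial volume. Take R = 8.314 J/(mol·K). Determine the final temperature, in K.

V₁ = nRT₁/P₁ = 4.51×8.314×472/563 = 31.4 L.
Isobaric: P stays 563 kPa; V/T = const ⇒ T₂ = 972 K, V₂ = 64.8 L.

972 K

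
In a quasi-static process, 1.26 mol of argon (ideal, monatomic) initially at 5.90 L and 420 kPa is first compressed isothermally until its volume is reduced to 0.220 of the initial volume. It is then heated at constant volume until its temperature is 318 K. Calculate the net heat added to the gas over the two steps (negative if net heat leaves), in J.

-2470 J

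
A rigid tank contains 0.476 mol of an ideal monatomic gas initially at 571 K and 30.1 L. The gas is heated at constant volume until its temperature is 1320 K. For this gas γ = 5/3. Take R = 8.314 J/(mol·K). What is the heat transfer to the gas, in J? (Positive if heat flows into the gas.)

P₁ = nRT₁/V₁ = 0.476×8.314×571/30.1 = 75.1 kPa.
Isochoric: V stays 30.1 L; P/T = const ⇒ T₂ = 1320 K, P₂ = 174 kPa.
W = 0 (no volume change).
ΔU = nCvΔT = 0.476×12.5×(1320−571) = 4450 J.
Q = ΔU = 4450 J.

4450 J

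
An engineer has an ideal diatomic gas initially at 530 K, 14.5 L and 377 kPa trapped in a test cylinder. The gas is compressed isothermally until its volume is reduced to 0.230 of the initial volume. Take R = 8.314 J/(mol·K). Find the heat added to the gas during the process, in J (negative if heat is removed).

-8030 J

n = P₁V₁/(RT₁) = 377×14.5/(8.314×530) = 1.24 mol.
Isothermal: T stays 530 K; PV = const ⇒ V₂ = 3.33 L, P₂ = 1640 kPa.
ΔU = 0 (ideal gas, T constant).
W = nRT ln(V₂/V₁) = 1.24×8.314×530×ln(0.230) = -8030 J.
Q = ΔU + W = -8030 J.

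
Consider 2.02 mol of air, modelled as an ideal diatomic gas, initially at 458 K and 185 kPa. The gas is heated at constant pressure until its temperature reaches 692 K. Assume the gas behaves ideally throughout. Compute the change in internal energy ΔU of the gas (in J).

V₁ = nRT₁/P₁ = 2.02×8.314×458/185 = 41.6 L.
Isobaric: P stays 185 kPa; V/T = const ⇒ T₂ = 692 K, V₂ = 62.8 L.
For an ideal gas ΔU = nCvΔT with Cv = (5/2)R = 20.8 J/(mol·K).
ΔU = 2.02×20.8×(692−458) = 9820 J.

9820 J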